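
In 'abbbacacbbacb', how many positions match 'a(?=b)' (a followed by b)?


Lookahead 'a(?=b)' matches 'a' only when followed by 'b'.
String: 'abbbacacbbacb'
Checking each position where char is 'a':
  pos 0: 'a' -> MATCH (next='b')
  pos 4: 'a' -> no (next='c')
  pos 6: 'a' -> no (next='c')
  pos 10: 'a' -> no (next='c')
Matching positions: [0]
Count: 1

1


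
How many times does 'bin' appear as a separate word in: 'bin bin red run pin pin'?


Scanning each word for exact match 'bin':
  Word 1: 'bin' -> MATCH
  Word 2: 'bin' -> MATCH
  Word 3: 'red' -> no
  Word 4: 'run' -> no
  Word 5: 'pin' -> no
  Word 6: 'pin' -> no
Total matches: 2

2


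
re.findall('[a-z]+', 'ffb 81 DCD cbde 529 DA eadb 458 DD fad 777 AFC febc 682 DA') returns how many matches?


Pattern '[a-z]+' finds one or more lowercase letters.
Text: 'ffb 81 DCD cbde 529 DA eadb 458 DD fad 777 AFC febc 682 DA'
Scanning for matches:
  Match 1: 'ffb'
  Match 2: 'cbde'
  Match 3: 'eadb'
  Match 4: 'fad'
  Match 5: 'febc'
Total matches: 5

5


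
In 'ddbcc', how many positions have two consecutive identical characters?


Looking for consecutive identical characters in 'ddbcc':
  pos 0-1: 'd' vs 'd' -> MATCH ('dd')
  pos 1-2: 'd' vs 'b' -> different
  pos 2-3: 'b' vs 'c' -> different
  pos 3-4: 'c' vs 'c' -> MATCH ('cc')
Consecutive identical pairs: ['dd', 'cc']
Count: 2

2


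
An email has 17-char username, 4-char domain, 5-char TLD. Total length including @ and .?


An email address has format: username@domain.tld
Username length: 17
'@' character: 1
Domain length: 4
'.' character: 1
TLD length: 5
Total = 17 + 1 + 4 + 1 + 5 = 28

28


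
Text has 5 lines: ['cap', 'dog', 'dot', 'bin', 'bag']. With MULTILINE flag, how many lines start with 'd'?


With MULTILINE flag, ^ matches the start of each line.
Lines: ['cap', 'dog', 'dot', 'bin', 'bag']
Checking which lines start with 'd':
  Line 1: 'cap' -> no
  Line 2: 'dog' -> MATCH
  Line 3: 'dot' -> MATCH
  Line 4: 'bin' -> no
  Line 5: 'bag' -> no
Matching lines: ['dog', 'dot']
Count: 2

2


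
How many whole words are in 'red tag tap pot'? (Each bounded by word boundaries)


Word boundaries (\b) mark the start/end of each word.
Text: 'red tag tap pot'
Splitting by whitespace:
  Word 1: 'red'
  Word 2: 'tag'
  Word 3: 'tap'
  Word 4: 'pot'
Total whole words: 4

4


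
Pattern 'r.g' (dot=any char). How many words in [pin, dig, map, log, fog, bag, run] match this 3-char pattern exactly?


Pattern 'r.g' means: starts with 'r', any single char, ends with 'g'.
Checking each word (must be exactly 3 chars):
  'pin' (len=3): no
  'dig' (len=3): no
  'map' (len=3): no
  'log' (len=3): no
  'fog' (len=3): no
  'bag' (len=3): no
  'run' (len=3): no
Matching words: []
Total: 0

0


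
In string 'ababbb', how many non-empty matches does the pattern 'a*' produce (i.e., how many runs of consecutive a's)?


Pattern 'a*' matches zero or more a's. We want non-empty runs of consecutive a's.
String: 'ababbb'
Walking through the string to find runs of a's:
  Run 1: positions 0-0 -> 'a'
  Run 2: positions 2-2 -> 'a'
Non-empty runs found: ['a', 'a']
Count: 2

2


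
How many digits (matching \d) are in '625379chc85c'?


\d matches any digit 0-9.
Scanning '625379chc85c':
  pos 0: '6' -> DIGIT
  pos 1: '2' -> DIGIT
  pos 2: '5' -> DIGIT
  pos 3: '3' -> DIGIT
  pos 4: '7' -> DIGIT
  pos 5: '9' -> DIGIT
  pos 9: '8' -> DIGIT
  pos 10: '5' -> DIGIT
Digits found: ['6', '2', '5', '3', '7', '9', '8', '5']
Total: 8

8


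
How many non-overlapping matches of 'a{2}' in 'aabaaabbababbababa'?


Pattern 'a{2}' matches exactly 2 consecutive a's (greedy, non-overlapping).
String: 'aabaaabbababbababa'
Scanning for runs of a's:
  Run at pos 0: 'aa' (length 2) -> 1 match(es)
  Run at pos 3: 'aaa' (length 3) -> 1 match(es)
  Run at pos 8: 'a' (length 1) -> 0 match(es)
  Run at pos 10: 'a' (length 1) -> 0 match(es)
  Run at pos 13: 'a' (length 1) -> 0 match(es)
  Run at pos 15: 'a' (length 1) -> 0 match(es)
  Run at pos 17: 'a' (length 1) -> 0 match(es)
Matches found: ['aa', 'aa']
Total: 2

2


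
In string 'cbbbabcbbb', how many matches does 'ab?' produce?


Pattern 'ab?' matches 'a' optionally followed by 'b'.
String: 'cbbbabcbbb'
Scanning left to right for 'a' then checking next char:
  Match 1: 'ab' (a followed by b)
Total matches: 1

1


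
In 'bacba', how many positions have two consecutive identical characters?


Looking for consecutive identical characters in 'bacba':
  pos 0-1: 'b' vs 'a' -> different
  pos 1-2: 'a' vs 'c' -> different
  pos 2-3: 'c' vs 'b' -> different
  pos 3-4: 'b' vs 'a' -> different
Consecutive identical pairs: []
Count: 0

0


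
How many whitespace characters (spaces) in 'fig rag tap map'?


\s matches whitespace characters (spaces, tabs, etc.).
Text: 'fig rag tap map'
This text has 4 words separated by spaces.
Number of spaces = number of words - 1 = 4 - 1 = 3

3


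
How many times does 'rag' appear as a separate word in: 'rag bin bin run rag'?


Scanning each word for exact match 'rag':
  Word 1: 'rag' -> MATCH
  Word 2: 'bin' -> no
  Word 3: 'bin' -> no
  Word 4: 'run' -> no
  Word 5: 'rag' -> MATCH
Total matches: 2

2


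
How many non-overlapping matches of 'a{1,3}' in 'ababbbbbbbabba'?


Pattern 'a{1,3}' matches between 1 and 3 consecutive a's (greedy).
String: 'ababbbbbbbabba'
Finding runs of a's and applying greedy matching:
  Run at pos 0: 'a' (length 1)
  Run at pos 2: 'a' (length 1)
  Run at pos 10: 'a' (length 1)
  Run at pos 13: 'a' (length 1)
Matches: ['a', 'a', 'a', 'a']
Count: 4

4


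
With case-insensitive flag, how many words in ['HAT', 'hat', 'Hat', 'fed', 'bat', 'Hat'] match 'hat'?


Case-insensitive matching: compare each word's lowercase form to 'hat'.
  'HAT' -> lower='hat' -> MATCH
  'hat' -> lower='hat' -> MATCH
  'Hat' -> lower='hat' -> MATCH
  'fed' -> lower='fed' -> no
  'bat' -> lower='bat' -> no
  'Hat' -> lower='hat' -> MATCH
Matches: ['HAT', 'hat', 'Hat', 'Hat']
Count: 4

4


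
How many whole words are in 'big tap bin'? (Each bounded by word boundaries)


Word boundaries (\b) mark the start/end of each word.
Text: 'big tap bin'
Splitting by whitespace:
  Word 1: 'big'
  Word 2: 'tap'
  Word 3: 'bin'
Total whole words: 3

3


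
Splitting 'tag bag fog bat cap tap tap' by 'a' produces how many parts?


Splitting by 'a' breaks the string at each occurrence of the separator.
Text: 'tag bag fog bat cap tap tap'
Parts after split:
  Part 1: 't'
  Part 2: 'g b'
  Part 3: 'g fog b'
  Part 4: 't c'
  Part 5: 'p t'
  Part 6: 'p t'
  Part 7: 'p'
Total parts: 7

7


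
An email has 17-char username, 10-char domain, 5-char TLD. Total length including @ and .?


An email address has format: username@domain.tld
Username length: 17
'@' character: 1
Domain length: 10
'.' character: 1
TLD length: 5
Total = 17 + 1 + 10 + 1 + 5 = 34

34


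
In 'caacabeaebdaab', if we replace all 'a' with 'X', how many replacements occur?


re.sub('a', 'X', text) replaces every occurrence of 'a' with 'X'.
Text: 'caacabeaebdaab'
Scanning for 'a':
  pos 1: 'a' -> replacement #1
  pos 2: 'a' -> replacement #2
  pos 4: 'a' -> replacement #3
  pos 7: 'a' -> replacement #4
  pos 11: 'a' -> replacement #5
  pos 12: 'a' -> replacement #6
Total replacements: 6

6


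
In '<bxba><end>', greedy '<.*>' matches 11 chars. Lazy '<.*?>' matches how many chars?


Greedy '<.*>' tries to match as MUCH as possible.
Lazy '<.*?>' tries to match as LITTLE as possible.

String: '<bxba><end>'
Greedy '<.*>' starts at first '<' and extends to the LAST '>': '<bxba><end>' (11 chars)
Lazy '<.*?>' starts at first '<' and stops at the FIRST '>': '<bxba>' (6 chars)

6


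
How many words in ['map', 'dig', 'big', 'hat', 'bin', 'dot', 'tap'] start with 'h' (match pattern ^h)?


Pattern ^h anchors to start of word. Check which words begin with 'h':
  'map' -> no
  'dig' -> no
  'big' -> no
  'hat' -> MATCH (starts with 'h')
  'bin' -> no
  'dot' -> no
  'tap' -> no
Matching words: ['hat']
Count: 1

1


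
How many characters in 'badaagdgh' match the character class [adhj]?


Character class [adhj] matches any of: {a, d, h, j}
Scanning string 'badaagdgh' character by character:
  pos 0: 'b' -> no
  pos 1: 'a' -> MATCH
  pos 2: 'd' -> MATCH
  pos 3: 'a' -> MATCH
  pos 4: 'a' -> MATCH
  pos 5: 'g' -> no
  pos 6: 'd' -> MATCH
  pos 7: 'g' -> no
  pos 8: 'h' -> MATCH
Total matches: 6

6


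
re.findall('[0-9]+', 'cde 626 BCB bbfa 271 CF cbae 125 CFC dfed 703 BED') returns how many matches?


Pattern '[0-9]+' finds one or more digits.
Text: 'cde 626 BCB bbfa 271 CF cbae 125 CFC dfed 703 BED'
Scanning for matches:
  Match 1: '626'
  Match 2: '271'
  Match 3: '125'
  Match 4: '703'
Total matches: 4

4


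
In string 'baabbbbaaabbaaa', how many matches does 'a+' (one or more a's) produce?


Pattern 'a+' matches one or more consecutive a's.
String: 'baabbbbaaabbaaa'
Scanning for runs of a:
  Match 1: 'aa' (length 2)
  Match 2: 'aaa' (length 3)
  Match 3: 'aaa' (length 3)
Total matches: 3

3


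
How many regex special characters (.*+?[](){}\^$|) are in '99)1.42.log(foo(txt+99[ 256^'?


Regex special characters are: . * + ? [ ] ( ) { } \ ^ $ |
Scanning '99)1.42.log(foo(txt+99[ 256^':
  pos 2: ')' -> SPECIAL
  pos 4: '.' -> SPECIAL
  pos 7: '.' -> SPECIAL
  pos 11: '(' -> SPECIAL
  pos 15: '(' -> SPECIAL
  pos 19: '+' -> SPECIAL
  pos 22: '[' -> SPECIAL
  pos 27: '^' -> SPECIAL
Special chars found: [')', '.', '.', '(', '(', '+', '[', '^']
Total: 8

8


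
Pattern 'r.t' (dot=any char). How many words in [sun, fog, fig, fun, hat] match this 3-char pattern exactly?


Pattern 'r.t' means: starts with 'r', any single char, ends with 't'.
Checking each word (must be exactly 3 chars):
  'sun' (len=3): no
  'fog' (len=3): no
  'fig' (len=3): no
  'fun' (len=3): no
  'hat' (len=3): no
Matching words: []
Total: 0

0


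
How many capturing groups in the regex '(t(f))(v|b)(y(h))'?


To count capturing groups, count each '(' that starts a group.
Pattern: '(t(f))(v|b)(y(h))'
Walking through the pattern:
  Position 0: '(' -> group #1
  Position 2: '(' -> group #2
  Position 6: '(' -> group #3
  Position 11: '(' -> group #4
  Position 13: '(' -> group #5
Total capturing groups: 5

5


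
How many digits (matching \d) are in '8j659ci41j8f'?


\d matches any digit 0-9.
Scanning '8j659ci41j8f':
  pos 0: '8' -> DIGIT
  pos 2: '6' -> DIGIT
  pos 3: '5' -> DIGIT
  pos 4: '9' -> DIGIT
  pos 7: '4' -> DIGIT
  pos 8: '1' -> DIGIT
  pos 10: '8' -> DIGIT
Digits found: ['8', '6', '5', '9', '4', '1', '8']
Total: 7

7


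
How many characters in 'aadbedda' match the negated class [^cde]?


Negated class [^cde] matches any char NOT in {c, d, e}
Scanning 'aadbedda':
  pos 0: 'a' -> MATCH
  pos 1: 'a' -> MATCH
  pos 2: 'd' -> no (excluded)
  pos 3: 'b' -> MATCH
  pos 4: 'e' -> no (excluded)
  pos 5: 'd' -> no (excluded)
  pos 6: 'd' -> no (excluded)
  pos 7: 'a' -> MATCH
Total matches: 4

4


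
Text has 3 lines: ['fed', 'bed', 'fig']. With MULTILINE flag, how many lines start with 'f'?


With MULTILINE flag, ^ matches the start of each line.
Lines: ['fed', 'bed', 'fig']
Checking which lines start with 'f':
  Line 1: 'fed' -> MATCH
  Line 2: 'bed' -> no
  Line 3: 'fig' -> MATCH
Matching lines: ['fed', 'fig']
Count: 2

2


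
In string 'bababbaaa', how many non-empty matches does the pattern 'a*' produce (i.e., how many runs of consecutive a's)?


Pattern 'a*' matches zero or more a's. We want non-empty runs of consecutive a's.
String: 'bababbaaa'
Walking through the string to find runs of a's:
  Run 1: positions 1-1 -> 'a'
  Run 2: positions 3-3 -> 'a'
  Run 3: positions 6-8 -> 'aaa'
Non-empty runs found: ['a', 'a', 'aaa']
Count: 3

3


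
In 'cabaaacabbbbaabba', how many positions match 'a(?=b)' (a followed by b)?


Lookahead 'a(?=b)' matches 'a' only when followed by 'b'.
String: 'cabaaacabbbbaabba'
Checking each position where char is 'a':
  pos 1: 'a' -> MATCH (next='b')
  pos 3: 'a' -> no (next='a')
  pos 4: 'a' -> no (next='a')
  pos 5: 'a' -> no (next='c')
  pos 7: 'a' -> MATCH (next='b')
  pos 12: 'a' -> no (next='a')
  pos 13: 'a' -> MATCH (next='b')
Matching positions: [1, 7, 13]
Count: 3

3


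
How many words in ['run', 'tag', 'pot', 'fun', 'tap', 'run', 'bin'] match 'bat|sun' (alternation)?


Alternation 'bat|sun' matches either 'bat' or 'sun'.
Checking each word:
  'run' -> no
  'tag' -> no
  'pot' -> no
  'fun' -> no
  'tap' -> no
  'run' -> no
  'bin' -> no
Matches: []
Count: 0

0


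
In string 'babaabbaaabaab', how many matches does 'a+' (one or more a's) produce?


Pattern 'a+' matches one or more consecutive a's.
String: 'babaabbaaabaab'
Scanning for runs of a:
  Match 1: 'a' (length 1)
  Match 2: 'aa' (length 2)
  Match 3: 'aaa' (length 3)
  Match 4: 'aa' (length 2)
Total matches: 4

4


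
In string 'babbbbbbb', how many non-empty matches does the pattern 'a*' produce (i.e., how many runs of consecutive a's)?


Pattern 'a*' matches zero or more a's. We want non-empty runs of consecutive a's.
String: 'babbbbbbb'
Walking through the string to find runs of a's:
  Run 1: positions 1-1 -> 'a'
Non-empty runs found: ['a']
Count: 1

1


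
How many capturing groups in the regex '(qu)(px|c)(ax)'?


To count capturing groups, count each '(' that starts a group.
Pattern: '(qu)(px|c)(ax)'
Walking through the pattern:
  Position 0: '(' -> group #1
  Position 4: '(' -> group #2
  Position 10: '(' -> group #3
Total capturing groups: 3

3


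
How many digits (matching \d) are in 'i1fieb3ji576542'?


\d matches any digit 0-9.
Scanning 'i1fieb3ji576542':
  pos 1: '1' -> DIGIT
  pos 6: '3' -> DIGIT
  pos 9: '5' -> DIGIT
  pos 10: '7' -> DIGIT
  pos 11: '6' -> DIGIT
  pos 12: '5' -> DIGIT
  pos 13: '4' -> DIGIT
  pos 14: '2' -> DIGIT
Digits found: ['1', '3', '5', '7', '6', '5', '4', '2']
Total: 8

8


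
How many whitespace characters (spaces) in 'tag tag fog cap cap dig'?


\s matches whitespace characters (spaces, tabs, etc.).
Text: 'tag tag fog cap cap dig'
This text has 6 words separated by spaces.
Number of spaces = number of words - 1 = 6 - 1 = 5

5


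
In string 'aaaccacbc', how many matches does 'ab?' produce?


Pattern 'ab?' matches 'a' optionally followed by 'b'.
String: 'aaaccacbc'
Scanning left to right for 'a' then checking next char:
  Match 1: 'a' (a not followed by b)
  Match 2: 'a' (a not followed by b)
  Match 3: 'a' (a not followed by b)
  Match 4: 'a' (a not followed by b)
Total matches: 4

4


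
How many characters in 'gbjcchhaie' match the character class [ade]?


Character class [ade] matches any of: {a, d, e}
Scanning string 'gbjcchhaie' character by character:
  pos 0: 'g' -> no
  pos 1: 'b' -> no
  pos 2: 'j' -> no
  pos 3: 'c' -> no
  pos 4: 'c' -> no
  pos 5: 'h' -> no
  pos 6: 'h' -> no
  pos 7: 'a' -> MATCH
  pos 8: 'i' -> no
  pos 9: 'e' -> MATCH
Total matches: 2

2


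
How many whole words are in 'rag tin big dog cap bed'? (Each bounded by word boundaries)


Word boundaries (\b) mark the start/end of each word.
Text: 'rag tin big dog cap bed'
Splitting by whitespace:
  Word 1: 'rag'
  Word 2: 'tin'
  Word 3: 'big'
  Word 4: 'dog'
  Word 5: 'cap'
  Word 6: 'bed'
Total whole words: 6

6


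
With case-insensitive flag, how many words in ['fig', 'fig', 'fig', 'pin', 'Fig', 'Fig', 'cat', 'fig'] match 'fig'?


Case-insensitive matching: compare each word's lowercase form to 'fig'.
  'fig' -> lower='fig' -> MATCH
  'fig' -> lower='fig' -> MATCH
  'fig' -> lower='fig' -> MATCH
  'pin' -> lower='pin' -> no
  'Fig' -> lower='fig' -> MATCH
  'Fig' -> lower='fig' -> MATCH
  'cat' -> lower='cat' -> no
  'fig' -> lower='fig' -> MATCH
Matches: ['fig', 'fig', 'fig', 'Fig', 'Fig', 'fig']
Count: 6

6


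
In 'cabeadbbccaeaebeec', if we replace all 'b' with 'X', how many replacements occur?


re.sub('b', 'X', text) replaces every occurrence of 'b' with 'X'.
Text: 'cabeadbbccaeaebeec'
Scanning for 'b':
  pos 2: 'b' -> replacement #1
  pos 6: 'b' -> replacement #2
  pos 7: 'b' -> replacement #3
  pos 14: 'b' -> replacement #4
Total replacements: 4

4


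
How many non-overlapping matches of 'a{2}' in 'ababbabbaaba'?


Pattern 'a{2}' matches exactly 2 consecutive a's (greedy, non-overlapping).
String: 'ababbabbaaba'
Scanning for runs of a's:
  Run at pos 0: 'a' (length 1) -> 0 match(es)
  Run at pos 2: 'a' (length 1) -> 0 match(es)
  Run at pos 5: 'a' (length 1) -> 0 match(es)
  Run at pos 8: 'aa' (length 2) -> 1 match(es)
  Run at pos 11: 'a' (length 1) -> 0 match(es)
Matches found: ['aa']
Total: 1

1


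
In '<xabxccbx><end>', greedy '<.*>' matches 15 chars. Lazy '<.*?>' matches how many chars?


Greedy '<.*>' tries to match as MUCH as possible.
Lazy '<.*?>' tries to match as LITTLE as possible.

String: '<xabxccbx><end>'
Greedy '<.*>' starts at first '<' and extends to the LAST '>': '<xabxccbx><end>' (15 chars)
Lazy '<.*?>' starts at first '<' and stops at the FIRST '>': '<xabxccbx>' (10 chars)

10


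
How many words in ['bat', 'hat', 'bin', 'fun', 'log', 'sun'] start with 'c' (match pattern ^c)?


Pattern ^c anchors to start of word. Check which words begin with 'c':
  'bat' -> no
  'hat' -> no
  'bin' -> no
  'fun' -> no
  'log' -> no
  'sun' -> no
Matching words: []
Count: 0

0


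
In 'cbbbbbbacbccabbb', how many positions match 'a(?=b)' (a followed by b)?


Lookahead 'a(?=b)' matches 'a' only when followed by 'b'.
String: 'cbbbbbbacbccabbb'
Checking each position where char is 'a':
  pos 7: 'a' -> no (next='c')
  pos 12: 'a' -> MATCH (next='b')
Matching positions: [12]
Count: 1

1


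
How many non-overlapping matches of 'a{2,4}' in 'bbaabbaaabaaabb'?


Pattern 'a{2,4}' matches between 2 and 4 consecutive a's (greedy).
String: 'bbaabbaaabaaabb'
Finding runs of a's and applying greedy matching:
  Run at pos 2: 'aa' (length 2)
  Run at pos 6: 'aaa' (length 3)
  Run at pos 10: 'aaa' (length 3)
Matches: ['aa', 'aaa', 'aaa']
Count: 3

3


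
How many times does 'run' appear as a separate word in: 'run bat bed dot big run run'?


Scanning each word for exact match 'run':
  Word 1: 'run' -> MATCH
  Word 2: 'bat' -> no
  Word 3: 'bed' -> no
  Word 4: 'dot' -> no
  Word 5: 'big' -> no
  Word 6: 'run' -> MATCH
  Word 7: 'run' -> MATCH
Total matches: 3

3


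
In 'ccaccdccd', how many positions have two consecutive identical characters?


Looking for consecutive identical characters in 'ccaccdccd':
  pos 0-1: 'c' vs 'c' -> MATCH ('cc')
  pos 1-2: 'c' vs 'a' -> different
  pos 2-3: 'a' vs 'c' -> different
  pos 3-4: 'c' vs 'c' -> MATCH ('cc')
  pos 4-5: 'c' vs 'd' -> different
  pos 5-6: 'd' vs 'c' -> different
  pos 6-7: 'c' vs 'c' -> MATCH ('cc')
  pos 7-8: 'c' vs 'd' -> different
Consecutive identical pairs: ['cc', 'cc', 'cc']
Count: 3

3


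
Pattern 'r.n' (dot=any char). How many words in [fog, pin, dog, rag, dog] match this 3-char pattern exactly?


Pattern 'r.n' means: starts with 'r', any single char, ends with 'n'.
Checking each word (must be exactly 3 chars):
  'fog' (len=3): no
  'pin' (len=3): no
  'dog' (len=3): no
  'rag' (len=3): no
  'dog' (len=3): no
Matching words: []
Total: 0

0


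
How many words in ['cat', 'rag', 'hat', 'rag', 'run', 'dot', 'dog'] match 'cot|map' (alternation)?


Alternation 'cot|map' matches either 'cot' or 'map'.
Checking each word:
  'cat' -> no
  'rag' -> no
  'hat' -> no
  'rag' -> no
  'run' -> no
  'dot' -> no
  'dog' -> no
Matches: []
Count: 0

0


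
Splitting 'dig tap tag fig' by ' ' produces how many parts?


Splitting by ' ' breaks the string at each occurrence of the separator.
Text: 'dig tap tag fig'
Parts after split:
  Part 1: 'dig'
  Part 2: 'tap'
  Part 3: 'tag'
  Part 4: 'fig'
Total parts: 4

4


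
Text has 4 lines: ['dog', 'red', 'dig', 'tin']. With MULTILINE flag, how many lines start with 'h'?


With MULTILINE flag, ^ matches the start of each line.
Lines: ['dog', 'red', 'dig', 'tin']
Checking which lines start with 'h':
  Line 1: 'dog' -> no
  Line 2: 'red' -> no
  Line 3: 'dig' -> no
  Line 4: 'tin' -> no
Matching lines: []
Count: 0

0


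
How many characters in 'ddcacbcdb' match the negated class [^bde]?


Negated class [^bde] matches any char NOT in {b, d, e}
Scanning 'ddcacbcdb':
  pos 0: 'd' -> no (excluded)
  pos 1: 'd' -> no (excluded)
  pos 2: 'c' -> MATCH
  pos 3: 'a' -> MATCH
  pos 4: 'c' -> MATCH
  pos 5: 'b' -> no (excluded)
  pos 6: 'c' -> MATCH
  pos 7: 'd' -> no (excluded)
  pos 8: 'b' -> no (excluded)
Total matches: 4

4


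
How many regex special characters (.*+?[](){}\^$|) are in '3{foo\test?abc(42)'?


Regex special characters are: . * + ? [ ] ( ) { } \ ^ $ |
Scanning '3{foo\test?abc(42)':
  pos 1: '{' -> SPECIAL
  pos 5: '\' -> SPECIAL
  pos 10: '?' -> SPECIAL
  pos 14: '(' -> SPECIAL
  pos 17: ')' -> SPECIAL
Special chars found: ['{', '\\', '?', '(', ')']
Total: 5

5


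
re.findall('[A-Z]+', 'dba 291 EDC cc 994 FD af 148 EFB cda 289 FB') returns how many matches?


Pattern '[A-Z]+' finds one or more uppercase letters.
Text: 'dba 291 EDC cc 994 FD af 148 EFB cda 289 FB'
Scanning for matches:
  Match 1: 'EDC'
  Match 2: 'FD'
  Match 3: 'EFB'
  Match 4: 'FB'
Total matches: 4

4


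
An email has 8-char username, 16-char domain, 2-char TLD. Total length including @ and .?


An email address has format: username@domain.tld
Username length: 8
'@' character: 1
Domain length: 16
'.' character: 1
TLD length: 2
Total = 8 + 1 + 16 + 1 + 2 = 28

28


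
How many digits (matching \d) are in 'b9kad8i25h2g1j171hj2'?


\d matches any digit 0-9.
Scanning 'b9kad8i25h2g1j171hj2':
  pos 1: '9' -> DIGIT
  pos 5: '8' -> DIGIT
  pos 7: '2' -> DIGIT
  pos 8: '5' -> DIGIT
  pos 10: '2' -> DIGIT
  pos 12: '1' -> DIGIT
  pos 14: '1' -> DIGIT
  pos 15: '7' -> DIGIT
  pos 16: '1' -> DIGIT
  pos 19: '2' -> DIGIT
Digits found: ['9', '8', '2', '5', '2', '1', '1', '7', '1', '2']
Total: 10

10


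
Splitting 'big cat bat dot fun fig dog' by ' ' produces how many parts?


Splitting by ' ' breaks the string at each occurrence of the separator.
Text: 'big cat bat dot fun fig dog'
Parts after split:
  Part 1: 'big'
  Part 2: 'cat'
  Part 3: 'bat'
  Part 4: 'dot'
  Part 5: 'fun'
  Part 6: 'fig'
  Part 7: 'dog'
Total parts: 7

7


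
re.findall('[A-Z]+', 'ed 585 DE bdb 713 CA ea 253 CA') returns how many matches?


Pattern '[A-Z]+' finds one or more uppercase letters.
Text: 'ed 585 DE bdb 713 CA ea 253 CA'
Scanning for matches:
  Match 1: 'DE'
  Match 2: 'CA'
  Match 3: 'CA'
Total matches: 3

3


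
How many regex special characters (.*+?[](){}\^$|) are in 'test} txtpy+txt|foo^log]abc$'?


Regex special characters are: . * + ? [ ] ( ) { } \ ^ $ |
Scanning 'test} txtpy+txt|foo^log]abc$':
  pos 4: '}' -> SPECIAL
  pos 11: '+' -> SPECIAL
  pos 15: '|' -> SPECIAL
  pos 19: '^' -> SPECIAL
  pos 23: ']' -> SPECIAL
  pos 27: '$' -> SPECIAL
Special chars found: ['}', '+', '|', '^', ']', '$']
Total: 6

6


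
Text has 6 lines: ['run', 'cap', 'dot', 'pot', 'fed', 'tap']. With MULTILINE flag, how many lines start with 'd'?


With MULTILINE flag, ^ matches the start of each line.
Lines: ['run', 'cap', 'dot', 'pot', 'fed', 'tap']
Checking which lines start with 'd':
  Line 1: 'run' -> no
  Line 2: 'cap' -> no
  Line 3: 'dot' -> MATCH
  Line 4: 'pot' -> no
  Line 5: 'fed' -> no
  Line 6: 'tap' -> no
Matching lines: ['dot']
Count: 1

1


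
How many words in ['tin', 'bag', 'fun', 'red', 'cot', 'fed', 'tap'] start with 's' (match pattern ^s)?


Pattern ^s anchors to start of word. Check which words begin with 's':
  'tin' -> no
  'bag' -> no
  'fun' -> no
  'red' -> no
  'cot' -> no
  'fed' -> no
  'tap' -> no
Matching words: []
Count: 0

0


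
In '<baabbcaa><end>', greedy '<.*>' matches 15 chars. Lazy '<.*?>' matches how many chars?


Greedy '<.*>' tries to match as MUCH as possible.
Lazy '<.*?>' tries to match as LITTLE as possible.

String: '<baabbcaa><end>'
Greedy '<.*>' starts at first '<' and extends to the LAST '>': '<baabbcaa><end>' (15 chars)
Lazy '<.*?>' starts at first '<' and stops at the FIRST '>': '<baabbcaa>' (10 chars)

10


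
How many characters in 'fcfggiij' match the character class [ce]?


Character class [ce] matches any of: {c, e}
Scanning string 'fcfggiij' character by character:
  pos 0: 'f' -> no
  pos 1: 'c' -> MATCH
  pos 2: 'f' -> no
  pos 3: 'g' -> no
  pos 4: 'g' -> no
  pos 5: 'i' -> no
  pos 6: 'i' -> no
  pos 7: 'j' -> no
Total matches: 1

1


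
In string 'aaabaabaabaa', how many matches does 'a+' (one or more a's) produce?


Pattern 'a+' matches one or more consecutive a's.
String: 'aaabaabaabaa'
Scanning for runs of a:
  Match 1: 'aaa' (length 3)
  Match 2: 'aa' (length 2)
  Match 3: 'aa' (length 2)
  Match 4: 'aa' (length 2)
Total matches: 4

4


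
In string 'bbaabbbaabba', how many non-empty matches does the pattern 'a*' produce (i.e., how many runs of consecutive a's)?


Pattern 'a*' matches zero or more a's. We want non-empty runs of consecutive a's.
String: 'bbaabbbaabba'
Walking through the string to find runs of a's:
  Run 1: positions 2-3 -> 'aa'
  Run 2: positions 7-8 -> 'aa'
  Run 3: positions 11-11 -> 'a'
Non-empty runs found: ['aa', 'aa', 'a']
Count: 3

3


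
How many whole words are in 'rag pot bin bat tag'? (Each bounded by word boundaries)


Word boundaries (\b) mark the start/end of each word.
Text: 'rag pot bin bat tag'
Splitting by whitespace:
  Word 1: 'rag'
  Word 2: 'pot'
  Word 3: 'bin'
  Word 4: 'bat'
  Word 5: 'tag'
Total whole words: 5

5


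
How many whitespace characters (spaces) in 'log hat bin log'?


\s matches whitespace characters (spaces, tabs, etc.).
Text: 'log hat bin log'
This text has 4 words separated by spaces.
Number of spaces = number of words - 1 = 4 - 1 = 3

3


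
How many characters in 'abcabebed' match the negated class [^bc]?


Negated class [^bc] matches any char NOT in {b, c}
Scanning 'abcabebed':
  pos 0: 'a' -> MATCH
  pos 1: 'b' -> no (excluded)
  pos 2: 'c' -> no (excluded)
  pos 3: 'a' -> MATCH
  pos 4: 'b' -> no (excluded)
  pos 5: 'e' -> MATCH
  pos 6: 'b' -> no (excluded)
  pos 7: 'e' -> MATCH
  pos 8: 'd' -> MATCH
Total matches: 5

5


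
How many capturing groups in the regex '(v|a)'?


To count capturing groups, count each '(' that starts a group.
Pattern: '(v|a)'
Walking through the pattern:
  Position 0: '(' -> group #1
Total capturing groups: 1

1


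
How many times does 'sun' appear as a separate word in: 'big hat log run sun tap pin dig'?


Scanning each word for exact match 'sun':
  Word 1: 'big' -> no
  Word 2: 'hat' -> no
  Word 3: 'log' -> no
  Word 4: 'run' -> no
  Word 5: 'sun' -> MATCH
  Word 6: 'tap' -> no
  Word 7: 'pin' -> no
  Word 8: 'dig' -> no
Total matches: 1

1


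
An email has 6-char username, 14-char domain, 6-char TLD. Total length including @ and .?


An email address has format: username@domain.tld
Username length: 6
'@' character: 1
Domain length: 14
'.' character: 1
TLD length: 6
Total = 6 + 1 + 14 + 1 + 6 = 28

28


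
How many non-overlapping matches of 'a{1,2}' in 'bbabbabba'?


Pattern 'a{1,2}' matches between 1 and 2 consecutive a's (greedy).
String: 'bbabbabba'
Finding runs of a's and applying greedy matching:
  Run at pos 2: 'a' (length 1)
  Run at pos 5: 'a' (length 1)
  Run at pos 8: 'a' (length 1)
Matches: ['a', 'a', 'a']
Count: 3

3


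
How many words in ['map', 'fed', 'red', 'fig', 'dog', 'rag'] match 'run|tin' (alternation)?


Alternation 'run|tin' matches either 'run' or 'tin'.
Checking each word:
  'map' -> no
  'fed' -> no
  'red' -> no
  'fig' -> no
  'dog' -> no
  'rag' -> no
Matches: []
Count: 0

0


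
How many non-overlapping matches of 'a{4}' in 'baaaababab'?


Pattern 'a{4}' matches exactly 4 consecutive a's (greedy, non-overlapping).
String: 'baaaababab'
Scanning for runs of a's:
  Run at pos 1: 'aaaa' (length 4) -> 1 match(es)
  Run at pos 6: 'a' (length 1) -> 0 match(es)
  Run at pos 8: 'a' (length 1) -> 0 match(es)
Matches found: ['aaaa']
Total: 1

1


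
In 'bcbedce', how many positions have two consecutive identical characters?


Looking for consecutive identical characters in 'bcbedce':
  pos 0-1: 'b' vs 'c' -> different
  pos 1-2: 'c' vs 'b' -> different
  pos 2-3: 'b' vs 'e' -> different
  pos 3-4: 'e' vs 'd' -> different
  pos 4-5: 'd' vs 'c' -> different
  pos 5-6: 'c' vs 'e' -> different
Consecutive identical pairs: []
Count: 0

0


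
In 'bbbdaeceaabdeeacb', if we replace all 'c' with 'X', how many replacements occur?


re.sub('c', 'X', text) replaces every occurrence of 'c' with 'X'.
Text: 'bbbdaeceaabdeeacb'
Scanning for 'c':
  pos 6: 'c' -> replacement #1
  pos 15: 'c' -> replacement #2
Total replacements: 2

2


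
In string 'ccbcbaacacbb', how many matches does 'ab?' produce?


Pattern 'ab?' matches 'a' optionally followed by 'b'.
String: 'ccbcbaacacbb'
Scanning left to right for 'a' then checking next char:
  Match 1: 'a' (a not followed by b)
  Match 2: 'a' (a not followed by b)
  Match 3: 'a' (a not followed by b)
Total matches: 3

3


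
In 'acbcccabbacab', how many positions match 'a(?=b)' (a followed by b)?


Lookahead 'a(?=b)' matches 'a' only when followed by 'b'.
String: 'acbcccabbacab'
Checking each position where char is 'a':
  pos 0: 'a' -> no (next='c')
  pos 6: 'a' -> MATCH (next='b')
  pos 9: 'a' -> no (next='c')
  pos 11: 'a' -> MATCH (next='b')
Matching positions: [6, 11]
Count: 2

2


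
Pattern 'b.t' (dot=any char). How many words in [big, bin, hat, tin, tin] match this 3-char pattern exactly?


Pattern 'b.t' means: starts with 'b', any single char, ends with 't'.
Checking each word (must be exactly 3 chars):
  'big' (len=3): no
  'bin' (len=3): no
  'hat' (len=3): no
  'tin' (len=3): no
  'tin' (len=3): no
Matching words: []
Total: 0

0


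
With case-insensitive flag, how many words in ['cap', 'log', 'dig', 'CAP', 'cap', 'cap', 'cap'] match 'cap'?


Case-insensitive matching: compare each word's lowercase form to 'cap'.
  'cap' -> lower='cap' -> MATCH
  'log' -> lower='log' -> no
  'dig' -> lower='dig' -> no
  'CAP' -> lower='cap' -> MATCH
  'cap' -> lower='cap' -> MATCH
  'cap' -> lower='cap' -> MATCH
  'cap' -> lower='cap' -> MATCH
Matches: ['cap', 'CAP', 'cap', 'cap', 'cap']
Count: 5

5


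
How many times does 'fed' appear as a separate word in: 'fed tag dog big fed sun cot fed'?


Scanning each word for exact match 'fed':
  Word 1: 'fed' -> MATCH
  Word 2: 'tag' -> no
  Word 3: 'dog' -> no
  Word 4: 'big' -> no
  Word 5: 'fed' -> MATCH
  Word 6: 'sun' -> no
  Word 7: 'cot' -> no
  Word 8: 'fed' -> MATCH
Total matches: 3

3


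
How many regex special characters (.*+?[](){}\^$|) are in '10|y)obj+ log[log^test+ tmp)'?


Regex special characters are: . * + ? [ ] ( ) { } \ ^ $ |
Scanning '10|y)obj+ log[log^test+ tmp)':
  pos 2: '|' -> SPECIAL
  pos 4: ')' -> SPECIAL
  pos 8: '+' -> SPECIAL
  pos 13: '[' -> SPECIAL
  pos 17: '^' -> SPECIAL
  pos 22: '+' -> SPECIAL
  pos 27: ')' -> SPECIAL
Special chars found: ['|', ')', '+', '[', '^', '+', ')']
Total: 7

7


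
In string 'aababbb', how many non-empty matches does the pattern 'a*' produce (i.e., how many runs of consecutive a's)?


Pattern 'a*' matches zero or more a's. We want non-empty runs of consecutive a's.
String: 'aababbb'
Walking through the string to find runs of a's:
  Run 1: positions 0-1 -> 'aa'
  Run 2: positions 3-3 -> 'a'
Non-empty runs found: ['aa', 'a']
Count: 2

2


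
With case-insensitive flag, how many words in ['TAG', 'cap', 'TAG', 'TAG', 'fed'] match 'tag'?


Case-insensitive matching: compare each word's lowercase form to 'tag'.
  'TAG' -> lower='tag' -> MATCH
  'cap' -> lower='cap' -> no
  'TAG' -> lower='tag' -> MATCH
  'TAG' -> lower='tag' -> MATCH
  'fed' -> lower='fed' -> no
Matches: ['TAG', 'TAG', 'TAG']
Count: 3

3


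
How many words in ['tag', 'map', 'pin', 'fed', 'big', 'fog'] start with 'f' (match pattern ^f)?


Pattern ^f anchors to start of word. Check which words begin with 'f':
  'tag' -> no
  'map' -> no
  'pin' -> no
  'fed' -> MATCH (starts with 'f')
  'big' -> no
  'fog' -> MATCH (starts with 'f')
Matching words: ['fed', 'fog']
Count: 2

2


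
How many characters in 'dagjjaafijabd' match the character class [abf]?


Character class [abf] matches any of: {a, b, f}
Scanning string 'dagjjaafijabd' character by character:
  pos 0: 'd' -> no
  pos 1: 'a' -> MATCH
  pos 2: 'g' -> no
  pos 3: 'j' -> no
  pos 4: 'j' -> no
  pos 5: 'a' -> MATCH
  pos 6: 'a' -> MATCH
  pos 7: 'f' -> MATCH
  pos 8: 'i' -> no
  pos 9: 'j' -> no
  pos 10: 'a' -> MATCH
  pos 11: 'b' -> MATCH
  pos 12: 'd' -> no
Total matches: 6

6


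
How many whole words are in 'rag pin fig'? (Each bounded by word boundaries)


Word boundaries (\b) mark the start/end of each word.
Text: 'rag pin fig'
Splitting by whitespace:
  Word 1: 'rag'
  Word 2: 'pin'
  Word 3: 'fig'
Total whole words: 3

3


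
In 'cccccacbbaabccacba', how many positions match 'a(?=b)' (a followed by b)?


Lookahead 'a(?=b)' matches 'a' only when followed by 'b'.
String: 'cccccacbbaabccacba'
Checking each position where char is 'a':
  pos 5: 'a' -> no (next='c')
  pos 9: 'a' -> no (next='a')
  pos 10: 'a' -> MATCH (next='b')
  pos 14: 'a' -> no (next='c')
Matching positions: [10]
Count: 1

1


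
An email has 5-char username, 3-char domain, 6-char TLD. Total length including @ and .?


An email address has format: username@domain.tld
Username length: 5
'@' character: 1
Domain length: 3
'.' character: 1
TLD length: 6
Total = 5 + 1 + 3 + 1 + 6 = 16

16


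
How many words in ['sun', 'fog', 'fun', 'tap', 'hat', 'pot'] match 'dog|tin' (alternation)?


Alternation 'dog|tin' matches either 'dog' or 'tin'.
Checking each word:
  'sun' -> no
  'fog' -> no
  'fun' -> no
  'tap' -> no
  'hat' -> no
  'pot' -> no
Matches: []
Count: 0

0


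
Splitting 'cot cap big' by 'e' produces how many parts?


Splitting by 'e' breaks the string at each occurrence of the separator.
Text: 'cot cap big'
Parts after split:
  Part 1: 'cot cap big'
Total parts: 1

1


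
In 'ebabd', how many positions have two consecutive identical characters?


Looking for consecutive identical characters in 'ebabd':
  pos 0-1: 'e' vs 'b' -> different
  pos 1-2: 'b' vs 'a' -> different
  pos 2-3: 'a' vs 'b' -> different
  pos 3-4: 'b' vs 'd' -> different
Consecutive identical pairs: []
Count: 0

0


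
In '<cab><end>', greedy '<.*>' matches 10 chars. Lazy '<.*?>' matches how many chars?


Greedy '<.*>' tries to match as MUCH as possible.
Lazy '<.*?>' tries to match as LITTLE as possible.

String: '<cab><end>'
Greedy '<.*>' starts at first '<' and extends to the LAST '>': '<cab><end>' (10 chars)
Lazy '<.*?>' starts at first '<' and stops at the FIRST '>': '<cab>' (5 chars)

5


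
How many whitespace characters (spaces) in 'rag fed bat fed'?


\s matches whitespace characters (spaces, tabs, etc.).
Text: 'rag fed bat fed'
This text has 4 words separated by spaces.
Number of spaces = number of words - 1 = 4 - 1 = 3

3


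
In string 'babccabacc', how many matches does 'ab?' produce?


Pattern 'ab?' matches 'a' optionally followed by 'b'.
String: 'babccabacc'
Scanning left to right for 'a' then checking next char:
  Match 1: 'ab' (a followed by b)
  Match 2: 'ab' (a followed by b)
  Match 3: 'a' (a not followed by b)
Total matches: 3

3


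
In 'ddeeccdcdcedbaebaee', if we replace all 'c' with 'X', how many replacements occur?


re.sub('c', 'X', text) replaces every occurrence of 'c' with 'X'.
Text: 'ddeeccdcdcedbaebaee'
Scanning for 'c':
  pos 4: 'c' -> replacement #1
  pos 5: 'c' -> replacement #2
  pos 7: 'c' -> replacement #3
  pos 9: 'c' -> replacement #4
Total replacements: 4

4


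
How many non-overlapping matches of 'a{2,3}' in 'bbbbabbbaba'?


Pattern 'a{2,3}' matches between 2 and 3 consecutive a's (greedy).
String: 'bbbbabbbaba'
Finding runs of a's and applying greedy matching:
  Run at pos 4: 'a' (length 1)
  Run at pos 8: 'a' (length 1)
  Run at pos 10: 'a' (length 1)
Matches: []
Count: 0

0


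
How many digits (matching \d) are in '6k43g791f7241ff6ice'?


\d matches any digit 0-9.
Scanning '6k43g791f7241ff6ice':
  pos 0: '6' -> DIGIT
  pos 2: '4' -> DIGIT
  pos 3: '3' -> DIGIT
  pos 5: '7' -> DIGIT
  pos 6: '9' -> DIGIT
  pos 7: '1' -> DIGIT
  pos 9: '7' -> DIGIT
  pos 10: '2' -> DIGIT
  pos 11: '4' -> DIGIT
  pos 12: '1' -> DIGIT
  pos 15: '6' -> DIGIT
Digits found: ['6', '4', '3', '7', '9', '1', '7', '2', '4', '1', '6']
Total: 11

11


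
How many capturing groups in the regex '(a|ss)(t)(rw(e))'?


To count capturing groups, count each '(' that starts a group.
Pattern: '(a|ss)(t)(rw(e))'
Walking through the pattern:
  Position 0: '(' -> group #1
  Position 6: '(' -> group #2
  Position 9: '(' -> group #3
  Position 12: '(' -> group #4
Total capturing groups: 4

4


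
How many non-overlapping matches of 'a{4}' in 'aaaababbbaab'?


Pattern 'a{4}' matches exactly 4 consecutive a's (greedy, non-overlapping).
String: 'aaaababbbaab'
Scanning for runs of a's:
  Run at pos 0: 'aaaa' (length 4) -> 1 match(es)
  Run at pos 5: 'a' (length 1) -> 0 match(es)
  Run at pos 9: 'aa' (length 2) -> 0 match(es)
Matches found: ['aaaa']
Total: 1

1


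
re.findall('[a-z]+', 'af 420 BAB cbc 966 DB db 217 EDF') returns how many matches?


Pattern '[a-z]+' finds one or more lowercase letters.
Text: 'af 420 BAB cbc 966 DB db 217 EDF'
Scanning for matches:
  Match 1: 'af'
  Match 2: 'cbc'
  Match 3: 'db'
Total matches: 3

3


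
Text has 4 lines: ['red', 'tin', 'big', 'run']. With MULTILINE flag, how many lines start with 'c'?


With MULTILINE flag, ^ matches the start of each line.
Lines: ['red', 'tin', 'big', 'run']
Checking which lines start with 'c':
  Line 1: 'red' -> no
  Line 2: 'tin' -> no
  Line 3: 'big' -> no
  Line 4: 'run' -> no
Matching lines: []
Count: 0

0


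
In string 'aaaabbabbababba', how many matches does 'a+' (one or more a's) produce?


Pattern 'a+' matches one or more consecutive a's.
String: 'aaaabbabbababba'
Scanning for runs of a:
  Match 1: 'aaaa' (length 4)
  Match 2: 'a' (length 1)
  Match 3: 'a' (length 1)
  Match 4: 'a' (length 1)
  Match 5: 'a' (length 1)
Total matches: 5

5


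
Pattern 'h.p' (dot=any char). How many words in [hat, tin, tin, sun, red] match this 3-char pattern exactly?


Pattern 'h.p' means: starts with 'h', any single char, ends with 'p'.
Checking each word (must be exactly 3 chars):
  'hat' (len=3): no
  'tin' (len=3): no
  'tin' (len=3): no
  'sun' (len=3): no
  'red' (len=3): no
Matching words: []
Total: 0

0


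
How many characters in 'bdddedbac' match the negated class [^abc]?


Negated class [^abc] matches any char NOT in {a, b, c}
Scanning 'bdddedbac':
  pos 0: 'b' -> no (excluded)
  pos 1: 'd' -> MATCH
  pos 2: 'd' -> MATCH
  pos 3: 'd' -> MATCH
  pos 4: 'e' -> MATCH
  pos 5: 'd' -> MATCH
  pos 6: 'b' -> no (excluded)
  pos 7: 'a' -> no (excluded)
  pos 8: 'c' -> no (excluded)
Total matches: 5

5


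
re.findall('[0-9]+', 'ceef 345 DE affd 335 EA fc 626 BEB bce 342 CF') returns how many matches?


Pattern '[0-9]+' finds one or more digits.
Text: 'ceef 345 DE affd 335 EA fc 626 BEB bce 342 CF'
Scanning for matches:
  Match 1: '345'
  Match 2: '335'
  Match 3: '626'
  Match 4: '342'
Total matches: 4

4


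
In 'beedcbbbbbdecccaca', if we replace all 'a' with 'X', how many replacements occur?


re.sub('a', 'X', text) replaces every occurrence of 'a' with 'X'.
Text: 'beedcbbbbbdecccaca'
Scanning for 'a':
  pos 15: 'a' -> replacement #1
  pos 17: 'a' -> replacement #2
Total replacements: 2

2


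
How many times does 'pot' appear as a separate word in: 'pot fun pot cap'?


Scanning each word for exact match 'pot':
  Word 1: 'pot' -> MATCH
  Word 2: 'fun' -> no
  Word 3: 'pot' -> MATCH
  Word 4: 'cap' -> no
Total matches: 2

2


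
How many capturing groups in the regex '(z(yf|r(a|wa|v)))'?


To count capturing groups, count each '(' that starts a group.
Pattern: '(z(yf|r(a|wa|v)))'
Walking through the pattern:
  Position 0: '(' -> group #1
  Position 2: '(' -> group #2
  Position 7: '(' -> group #3
Total capturing groups: 3

3
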